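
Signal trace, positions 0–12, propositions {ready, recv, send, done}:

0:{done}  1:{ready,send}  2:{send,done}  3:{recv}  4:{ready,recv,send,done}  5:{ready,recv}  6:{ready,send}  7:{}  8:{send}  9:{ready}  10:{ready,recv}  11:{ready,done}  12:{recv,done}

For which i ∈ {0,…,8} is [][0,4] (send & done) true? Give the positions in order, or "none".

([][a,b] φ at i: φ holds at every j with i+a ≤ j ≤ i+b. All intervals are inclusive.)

Evaluate at each i in [0,8]:
  i=0: ✗ (fails at j=0)
  i=1: ✗ (fails at j=1)
  i=2: ✗ (fails at j=3)
  i=3: ✗ (fails at j=3)
  i=4: ✗ (fails at j=5)
  i=5: ✗ (fails at j=5)
  i=6: ✗ (fails at j=6)
  i=7: ✗ (fails at j=7)
  i=8: ✗ (fails at j=8)

none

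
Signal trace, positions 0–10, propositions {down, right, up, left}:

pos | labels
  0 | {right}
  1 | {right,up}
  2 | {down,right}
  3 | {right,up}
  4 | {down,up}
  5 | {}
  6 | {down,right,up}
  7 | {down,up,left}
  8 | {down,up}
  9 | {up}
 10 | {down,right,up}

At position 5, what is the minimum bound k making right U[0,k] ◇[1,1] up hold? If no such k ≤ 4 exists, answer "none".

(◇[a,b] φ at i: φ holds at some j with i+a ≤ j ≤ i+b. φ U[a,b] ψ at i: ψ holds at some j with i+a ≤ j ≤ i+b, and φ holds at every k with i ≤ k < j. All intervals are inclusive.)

Need earliest j ≥ 5 with ◇[1,1] up, and right at every k in [5,j-1].
  j=5: rhs holds (empty prefix). k = 0.

0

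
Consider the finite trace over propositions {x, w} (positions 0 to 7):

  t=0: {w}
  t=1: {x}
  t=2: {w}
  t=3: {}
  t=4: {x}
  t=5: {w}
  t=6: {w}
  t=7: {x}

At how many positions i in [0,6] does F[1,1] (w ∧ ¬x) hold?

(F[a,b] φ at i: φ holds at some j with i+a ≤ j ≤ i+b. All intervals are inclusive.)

3

Evaluate at each i in [0,6]:
  i=0: ✗ (none in [1,1])
  i=1: ✓ (witness j=2)
  i=2: ✗ (none in [3,3])
  i=3: ✗ (none in [4,4])
  i=4: ✓ (witness j=5)
  i=5: ✓ (witness j=6)
  i=6: ✗ (none in [7,7])
Positions where it holds: {1, 4, 5} → 3.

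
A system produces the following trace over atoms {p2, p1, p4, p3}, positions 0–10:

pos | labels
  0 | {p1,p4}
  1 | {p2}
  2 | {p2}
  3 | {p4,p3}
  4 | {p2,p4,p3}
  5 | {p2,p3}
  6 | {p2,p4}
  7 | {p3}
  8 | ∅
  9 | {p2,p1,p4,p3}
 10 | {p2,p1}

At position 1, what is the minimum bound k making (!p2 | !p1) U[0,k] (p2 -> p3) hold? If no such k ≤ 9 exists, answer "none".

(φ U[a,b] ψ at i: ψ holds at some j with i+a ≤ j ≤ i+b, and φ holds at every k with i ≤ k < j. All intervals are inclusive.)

2

Need earliest j ≥ 1 with (p2 -> p3), and (!p2 | !p1) at every k in [1,j-1].
  j=1: rhs fails.
  j=2: rhs fails.
  j=3: rhs holds; lhs holds on [1,2]. k = 2.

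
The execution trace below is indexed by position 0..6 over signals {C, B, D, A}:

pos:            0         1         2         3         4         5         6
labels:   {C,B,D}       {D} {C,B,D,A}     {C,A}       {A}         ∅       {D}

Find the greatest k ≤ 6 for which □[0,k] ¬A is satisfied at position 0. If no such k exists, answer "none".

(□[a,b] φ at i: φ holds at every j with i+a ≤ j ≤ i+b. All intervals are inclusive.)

1

¬A must hold from j=0 onward; find where it first fails.
  j=0: holds
  j=1: holds
  j=2: fails
Holds on [0,1], so largest k = 1.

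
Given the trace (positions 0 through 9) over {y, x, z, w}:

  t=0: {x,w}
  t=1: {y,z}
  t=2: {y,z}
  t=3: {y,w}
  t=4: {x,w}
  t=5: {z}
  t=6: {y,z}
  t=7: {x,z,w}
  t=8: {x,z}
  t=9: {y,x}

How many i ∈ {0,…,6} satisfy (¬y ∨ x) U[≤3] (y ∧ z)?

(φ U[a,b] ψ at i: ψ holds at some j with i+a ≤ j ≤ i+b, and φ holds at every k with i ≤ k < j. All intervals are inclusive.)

6

Evaluate at each i in [0,6]:
  i=0: ✓ (rhs at j=1; lhs holds on [0,0])
  i=1: ✓ (rhs at j=1)
  i=2: ✓ (rhs at j=2)
  i=3: ✗ (lhs fails at k=3 before rhs at j=6)
  i=4: ✓ (rhs at j=6; lhs holds on [4,5])
  i=5: ✓ (rhs at j=6; lhs holds on [5,5])
  i=6: ✓ (rhs at j=6)
Positions where it holds: {0, 1, 2, 4, 5, 6} → 6.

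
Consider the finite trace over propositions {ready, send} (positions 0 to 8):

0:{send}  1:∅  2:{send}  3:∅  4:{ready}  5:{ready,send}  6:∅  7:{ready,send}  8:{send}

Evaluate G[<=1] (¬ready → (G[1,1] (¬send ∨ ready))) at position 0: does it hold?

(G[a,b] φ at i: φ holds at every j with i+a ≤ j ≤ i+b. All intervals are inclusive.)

Does not hold

Check (¬ready → (G[1,1] (¬send ∨ ready))) at every j in [0,1]:
  j=0: antecedent true; consequent holds on [1,1] → ✓
  j=1: antecedent true; consequent fails at 2 → ✗
Fails at j=1 → formula fails.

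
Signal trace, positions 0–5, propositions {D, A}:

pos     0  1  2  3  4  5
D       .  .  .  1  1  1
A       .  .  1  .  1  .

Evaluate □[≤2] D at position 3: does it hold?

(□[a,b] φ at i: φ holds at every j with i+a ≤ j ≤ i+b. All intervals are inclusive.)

Holds

Check D at every j in [3,5]:
  j=3: true
  j=4: true
  j=5: true
All positions satisfy it → formula holds.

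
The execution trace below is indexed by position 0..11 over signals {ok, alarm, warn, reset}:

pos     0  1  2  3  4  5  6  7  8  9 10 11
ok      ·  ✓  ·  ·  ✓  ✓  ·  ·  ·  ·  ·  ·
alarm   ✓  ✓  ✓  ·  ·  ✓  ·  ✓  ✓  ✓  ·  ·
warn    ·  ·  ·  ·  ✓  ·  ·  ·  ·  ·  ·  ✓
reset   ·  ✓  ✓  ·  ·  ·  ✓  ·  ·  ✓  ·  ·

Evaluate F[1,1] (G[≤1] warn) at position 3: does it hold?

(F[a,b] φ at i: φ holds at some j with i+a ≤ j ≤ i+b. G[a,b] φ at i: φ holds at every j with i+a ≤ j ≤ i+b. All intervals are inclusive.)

Check G[≤1] warn at each j in [4,4]:
  j=4: fails at 5
No position in the window satisfies it → formula fails.

False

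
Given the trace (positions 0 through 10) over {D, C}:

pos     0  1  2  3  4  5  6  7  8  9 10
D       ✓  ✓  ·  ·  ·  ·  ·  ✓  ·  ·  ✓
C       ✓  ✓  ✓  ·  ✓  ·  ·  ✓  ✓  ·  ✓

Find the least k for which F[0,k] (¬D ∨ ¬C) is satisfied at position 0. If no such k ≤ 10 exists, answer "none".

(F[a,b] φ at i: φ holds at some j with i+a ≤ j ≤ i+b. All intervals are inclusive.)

2

Scan j = 0,1,… for (¬D ∨ ¬C):
  j=0: fails
  j=1: fails
  j=2: holds
First hit at j=2, so smallest k = 2-0 = 2.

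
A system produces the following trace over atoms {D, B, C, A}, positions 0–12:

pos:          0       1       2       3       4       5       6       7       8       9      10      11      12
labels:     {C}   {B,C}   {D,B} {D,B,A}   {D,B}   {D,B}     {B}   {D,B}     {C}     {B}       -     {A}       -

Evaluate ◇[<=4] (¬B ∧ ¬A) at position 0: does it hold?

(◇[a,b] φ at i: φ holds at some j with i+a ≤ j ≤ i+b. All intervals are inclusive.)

Check (¬B ∧ ¬A) at each j in [0,4]:
  j=0: true
  j=1: false
  j=2: false
  j=3: false
  j=4: false
Found at j=0 → formula holds.

Yes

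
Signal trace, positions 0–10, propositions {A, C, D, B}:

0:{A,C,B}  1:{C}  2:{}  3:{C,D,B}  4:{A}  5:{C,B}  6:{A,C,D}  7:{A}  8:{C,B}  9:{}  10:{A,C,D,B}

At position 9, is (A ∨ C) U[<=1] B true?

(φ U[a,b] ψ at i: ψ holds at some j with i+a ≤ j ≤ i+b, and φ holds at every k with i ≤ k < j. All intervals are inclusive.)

Need some j in [9,10] with B, and (A ∨ C) at every k in [9,j-1].
  j=9: B false.
  j=10: B holds, but (A ∨ C) fails at k=9 → not this j.
No j in the window works → until fails.

No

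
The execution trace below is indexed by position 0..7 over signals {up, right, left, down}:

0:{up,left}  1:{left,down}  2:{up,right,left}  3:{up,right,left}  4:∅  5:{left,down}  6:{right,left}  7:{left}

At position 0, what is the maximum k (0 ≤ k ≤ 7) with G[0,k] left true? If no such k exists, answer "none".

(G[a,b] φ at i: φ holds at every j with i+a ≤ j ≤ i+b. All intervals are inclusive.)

left must hold from j=0 onward; find where it first fails.
  j=0: holds
  j=1: holds
  j=2: holds
  j=3: holds
  j=4: fails
Holds on [0,3], so largest k = 3.

3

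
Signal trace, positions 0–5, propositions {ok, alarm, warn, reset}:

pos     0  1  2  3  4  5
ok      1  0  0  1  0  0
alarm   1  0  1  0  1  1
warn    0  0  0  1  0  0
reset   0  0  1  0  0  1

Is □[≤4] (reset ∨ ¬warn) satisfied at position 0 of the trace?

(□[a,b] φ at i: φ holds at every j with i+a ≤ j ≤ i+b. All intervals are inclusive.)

No

Check (reset ∨ ¬warn) at every j in [0,4]:
  j=0: true
  j=1: true
  j=2: true
  j=3: false
  j=4: true
Fails at j=3 → formula fails.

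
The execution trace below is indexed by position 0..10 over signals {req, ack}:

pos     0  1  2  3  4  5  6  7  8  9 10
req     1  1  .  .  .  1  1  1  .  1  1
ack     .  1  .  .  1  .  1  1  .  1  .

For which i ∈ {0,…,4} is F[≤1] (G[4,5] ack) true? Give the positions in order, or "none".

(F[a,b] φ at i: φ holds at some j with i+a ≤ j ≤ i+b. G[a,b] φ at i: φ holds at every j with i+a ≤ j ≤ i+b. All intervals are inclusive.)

Evaluate at each i in [0,4]:
  i=0: ✗ (none in [0,1])
  i=1: ✓ (witness j=2)
  i=2: ✓ (witness j=2)
  i=3: ✗ (none in [3,4])
  i=4: ✗ (none in [4,5])

1, 2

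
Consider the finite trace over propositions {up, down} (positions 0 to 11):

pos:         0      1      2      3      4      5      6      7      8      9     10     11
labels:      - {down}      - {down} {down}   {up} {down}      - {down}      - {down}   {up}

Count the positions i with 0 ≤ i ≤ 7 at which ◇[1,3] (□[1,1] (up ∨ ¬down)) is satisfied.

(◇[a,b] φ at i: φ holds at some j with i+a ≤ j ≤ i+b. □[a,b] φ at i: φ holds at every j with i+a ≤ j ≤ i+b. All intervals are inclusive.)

8

Evaluate at each i in [0,7]:
  i=0: ✓ (witness j=1)
  i=1: ✓ (witness j=4)
  i=2: ✓ (witness j=4)
  i=3: ✓ (witness j=4)
  i=4: ✓ (witness j=6)
  i=5: ✓ (witness j=6)
  i=6: ✓ (witness j=8)
  i=7: ✓ (witness j=8)
Positions where it holds: {0, 1, 2, 3, 4, 5, 6, 7} → 8.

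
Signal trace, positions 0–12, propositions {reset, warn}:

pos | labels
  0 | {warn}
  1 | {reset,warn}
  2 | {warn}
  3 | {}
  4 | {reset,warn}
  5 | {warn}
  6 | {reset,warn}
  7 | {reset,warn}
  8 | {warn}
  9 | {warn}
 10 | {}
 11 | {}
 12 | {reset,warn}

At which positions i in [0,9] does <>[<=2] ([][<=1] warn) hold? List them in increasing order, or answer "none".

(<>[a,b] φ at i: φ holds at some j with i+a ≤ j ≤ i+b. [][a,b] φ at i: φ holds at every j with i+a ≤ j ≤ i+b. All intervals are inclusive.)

Evaluate at each i in [0,9]:
  i=0: ✓ (witness j=0)
  i=1: ✓ (witness j=1)
  i=2: ✓ (witness j=4)
  i=3: ✓ (witness j=4)
  i=4: ✓ (witness j=4)
  i=5: ✓ (witness j=5)
  i=6: ✓ (witness j=6)
  i=7: ✓ (witness j=7)
  i=8: ✓ (witness j=8)
  i=9: ✗ (none in [9,11])

0, 1, 2, 3, 4, 5, 6, 7, 8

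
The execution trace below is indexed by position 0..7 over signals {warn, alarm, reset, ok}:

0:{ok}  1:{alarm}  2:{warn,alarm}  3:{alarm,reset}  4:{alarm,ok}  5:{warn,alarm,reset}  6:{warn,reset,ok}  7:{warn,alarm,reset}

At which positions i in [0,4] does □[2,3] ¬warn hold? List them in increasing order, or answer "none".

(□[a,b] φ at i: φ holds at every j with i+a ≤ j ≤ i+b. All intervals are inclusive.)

Evaluate at each i in [0,4]:
  i=0: ✗ (fails at j=2)
  i=1: ✓ (all of [3,4])
  i=2: ✗ (fails at j=5)
  i=3: ✗ (fails at j=5)
  i=4: ✗ (fails at j=6)

1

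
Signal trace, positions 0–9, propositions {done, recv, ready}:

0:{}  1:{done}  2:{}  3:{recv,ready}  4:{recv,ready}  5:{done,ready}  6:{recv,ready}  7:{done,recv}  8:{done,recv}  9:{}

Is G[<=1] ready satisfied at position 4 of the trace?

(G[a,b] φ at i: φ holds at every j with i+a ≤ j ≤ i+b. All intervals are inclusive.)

Holds

Check ready at every j in [4,5]:
  j=4: true
  j=5: true
All positions satisfy it → formula holds.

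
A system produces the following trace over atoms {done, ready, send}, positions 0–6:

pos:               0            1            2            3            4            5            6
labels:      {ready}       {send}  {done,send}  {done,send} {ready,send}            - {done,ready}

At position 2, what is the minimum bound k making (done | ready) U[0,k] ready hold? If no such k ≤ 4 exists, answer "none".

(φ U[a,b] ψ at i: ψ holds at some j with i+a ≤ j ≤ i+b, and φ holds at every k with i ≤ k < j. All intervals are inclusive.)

2

Need earliest j ≥ 2 with ready, and (done | ready) at every k in [2,j-1].
  j=2: rhs fails.
  j=3: rhs fails.
  j=4: rhs holds; lhs holds on [2,3]. k = 2.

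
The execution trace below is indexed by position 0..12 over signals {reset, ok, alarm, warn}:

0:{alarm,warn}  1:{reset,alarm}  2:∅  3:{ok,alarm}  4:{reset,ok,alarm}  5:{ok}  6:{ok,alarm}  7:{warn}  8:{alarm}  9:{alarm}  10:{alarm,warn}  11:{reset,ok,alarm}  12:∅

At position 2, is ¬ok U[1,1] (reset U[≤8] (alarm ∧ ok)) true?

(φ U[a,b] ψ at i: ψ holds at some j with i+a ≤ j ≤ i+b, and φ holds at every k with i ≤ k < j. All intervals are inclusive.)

Need some j in [3,3] with (reset U[≤8] (alarm ∧ ok)), and ¬ok at every k in [2,j-1].
  j=3: (reset U[≤8] (alarm ∧ ok)) holds; ¬ok holds at every k in [2,2] → satisfied.

True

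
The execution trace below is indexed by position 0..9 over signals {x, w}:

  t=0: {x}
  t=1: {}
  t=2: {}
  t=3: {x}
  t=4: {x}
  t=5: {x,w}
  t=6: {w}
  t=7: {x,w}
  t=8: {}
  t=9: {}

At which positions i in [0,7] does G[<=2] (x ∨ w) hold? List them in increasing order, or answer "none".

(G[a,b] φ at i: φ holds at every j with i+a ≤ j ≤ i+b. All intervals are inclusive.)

3, 4, 5

Evaluate at each i in [0,7]:
  i=0: ✗ (fails at j=1)
  i=1: ✗ (fails at j=1)
  i=2: ✗ (fails at j=2)
  i=3: ✓ (all of [3,5])
  i=4: ✓ (all of [4,6])
  i=5: ✓ (all of [5,7])
  i=6: ✗ (fails at j=8)
  i=7: ✗ (fails at j=8)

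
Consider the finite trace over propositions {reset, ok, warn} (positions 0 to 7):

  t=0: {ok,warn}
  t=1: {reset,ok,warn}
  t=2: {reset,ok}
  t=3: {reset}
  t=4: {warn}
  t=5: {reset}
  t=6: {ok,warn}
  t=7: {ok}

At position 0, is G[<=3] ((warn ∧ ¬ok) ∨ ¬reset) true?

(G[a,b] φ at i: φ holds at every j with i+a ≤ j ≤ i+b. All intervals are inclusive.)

Check ((warn ∧ ¬ok) ∨ ¬reset) at every j in [0,3]:
  j=0: true
  j=1: false
  j=2: false
  j=3: false
Fails at j=1 → formula fails.

Does not hold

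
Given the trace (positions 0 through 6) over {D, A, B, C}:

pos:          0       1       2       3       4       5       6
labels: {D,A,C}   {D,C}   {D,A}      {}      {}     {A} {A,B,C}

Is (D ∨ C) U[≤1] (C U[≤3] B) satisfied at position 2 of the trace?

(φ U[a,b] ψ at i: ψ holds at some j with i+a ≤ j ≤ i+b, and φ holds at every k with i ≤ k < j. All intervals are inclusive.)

Need some j in [2,3] with (C U[≤3] B), and (D ∨ C) at every k in [2,j-1].
  j=2: (C U[≤3] B) — fails.
  j=3: (C U[≤3] B) — fails.
No j in the window works → until fails.

Does not hold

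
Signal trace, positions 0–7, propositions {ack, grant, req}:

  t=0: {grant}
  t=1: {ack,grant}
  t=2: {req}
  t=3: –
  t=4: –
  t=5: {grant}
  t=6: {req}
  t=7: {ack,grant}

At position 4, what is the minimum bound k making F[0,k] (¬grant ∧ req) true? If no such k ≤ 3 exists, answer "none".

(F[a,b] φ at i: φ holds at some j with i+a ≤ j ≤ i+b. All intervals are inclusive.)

Scan j = 4,5,… for (¬grant ∧ req):
  j=4: fails
  j=5: fails
  j=6: holds
First hit at j=6, so smallest k = 6-4 = 2.

2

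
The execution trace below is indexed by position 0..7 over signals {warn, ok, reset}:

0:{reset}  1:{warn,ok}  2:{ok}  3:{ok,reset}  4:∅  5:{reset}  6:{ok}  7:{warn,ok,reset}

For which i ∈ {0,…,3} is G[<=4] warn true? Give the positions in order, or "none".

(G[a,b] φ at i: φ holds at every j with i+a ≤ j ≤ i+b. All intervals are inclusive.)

Evaluate at each i in [0,3]:
  i=0: ✗ (fails at j=0)
  i=1: ✗ (fails at j=2)
  i=2: ✗ (fails at j=2)
  i=3: ✗ (fails at j=3)

none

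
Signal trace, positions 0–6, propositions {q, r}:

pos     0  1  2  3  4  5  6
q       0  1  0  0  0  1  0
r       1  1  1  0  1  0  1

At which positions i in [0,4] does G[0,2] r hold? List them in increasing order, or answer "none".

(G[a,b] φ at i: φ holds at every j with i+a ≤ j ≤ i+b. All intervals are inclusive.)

0

Evaluate at each i in [0,4]:
  i=0: ✓ (all of [0,2])
  i=1: ✗ (fails at j=3)
  i=2: ✗ (fails at j=3)
  i=3: ✗ (fails at j=3)
  i=4: ✗ (fails at j=5)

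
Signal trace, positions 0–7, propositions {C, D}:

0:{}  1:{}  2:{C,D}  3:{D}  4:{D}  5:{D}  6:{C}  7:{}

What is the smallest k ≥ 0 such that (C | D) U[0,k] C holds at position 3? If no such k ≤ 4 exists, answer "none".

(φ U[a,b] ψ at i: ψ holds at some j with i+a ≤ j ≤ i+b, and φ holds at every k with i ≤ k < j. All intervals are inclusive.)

3

Need earliest j ≥ 3 with C, and (C | D) at every k in [3,j-1].
  j=3: rhs fails.
  j=4: rhs fails.
  j=5: rhs fails.
  j=6: rhs holds; lhs holds on [3,5]. k = 3.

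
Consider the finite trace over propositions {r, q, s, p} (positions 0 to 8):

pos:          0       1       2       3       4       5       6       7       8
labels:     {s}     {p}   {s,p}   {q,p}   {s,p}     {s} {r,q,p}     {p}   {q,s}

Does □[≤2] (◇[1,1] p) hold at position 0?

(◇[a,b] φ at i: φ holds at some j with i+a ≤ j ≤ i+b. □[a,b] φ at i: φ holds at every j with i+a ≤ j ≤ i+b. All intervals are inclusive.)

True

Check ◇[1,1] p at every j in [0,2]:
  j=0: holds (witness at 1)
  j=1: holds (witness at 2)
  j=2: holds (witness at 3)
All positions satisfy it → formula holds.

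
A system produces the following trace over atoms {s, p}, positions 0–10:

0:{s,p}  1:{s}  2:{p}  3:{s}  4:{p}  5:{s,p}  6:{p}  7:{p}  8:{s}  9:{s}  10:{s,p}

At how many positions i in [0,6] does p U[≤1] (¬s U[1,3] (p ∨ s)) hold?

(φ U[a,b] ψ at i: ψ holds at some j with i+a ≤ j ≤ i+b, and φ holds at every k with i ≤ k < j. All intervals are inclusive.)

Evaluate at each i in [0,6]:
  i=0: ✗ (no rhs in [0,1])
  i=1: ✗ (lhs fails at k=1 before rhs at j=2)
  i=2: ✓ (rhs at j=2)
  i=3: ✗ (lhs fails at k=3 before rhs at j=4)
  i=4: ✓ (rhs at j=4)
  i=5: ✓ (rhs at j=6; lhs holds on [5,5])
  i=6: ✓ (rhs at j=6)
Positions where it holds: {2, 4, 5, 6} → 4.

4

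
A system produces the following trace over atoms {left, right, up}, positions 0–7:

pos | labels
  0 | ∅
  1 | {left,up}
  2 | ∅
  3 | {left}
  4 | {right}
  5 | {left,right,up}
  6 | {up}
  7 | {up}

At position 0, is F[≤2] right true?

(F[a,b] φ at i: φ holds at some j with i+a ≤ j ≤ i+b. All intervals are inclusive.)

No

Check right at each j in [0,2]:
  j=0: false
  j=1: false
  j=2: false
No position in the window satisfies it → formula fails.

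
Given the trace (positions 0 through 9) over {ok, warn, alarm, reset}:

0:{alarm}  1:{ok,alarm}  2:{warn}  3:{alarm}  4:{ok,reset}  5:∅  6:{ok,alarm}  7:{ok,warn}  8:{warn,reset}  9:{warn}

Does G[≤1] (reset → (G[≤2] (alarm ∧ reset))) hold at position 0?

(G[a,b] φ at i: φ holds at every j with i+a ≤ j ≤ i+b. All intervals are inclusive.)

Check (reset → (G[≤2] (alarm ∧ reset))) at every j in [0,1]:
  j=0: antecedent false → ✓
  j=1: antecedent false → ✓
All positions satisfy it → formula holds.

Yes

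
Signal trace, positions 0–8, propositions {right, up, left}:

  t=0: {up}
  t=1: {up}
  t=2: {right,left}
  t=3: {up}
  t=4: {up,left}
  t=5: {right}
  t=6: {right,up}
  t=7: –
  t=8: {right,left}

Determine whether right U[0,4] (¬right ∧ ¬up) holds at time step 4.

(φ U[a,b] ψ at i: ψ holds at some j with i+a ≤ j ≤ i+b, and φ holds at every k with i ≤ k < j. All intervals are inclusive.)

Does not hold

Need some j in [4,8] with (¬right ∧ ¬up), and right at every k in [4,j-1].
  j=4: (¬right ∧ ¬up) false.
  j=5: (¬right ∧ ¬up) false.
  j=6: (¬right ∧ ¬up) false.
  j=7: (¬right ∧ ¬up) holds, but right fails at k=4 → not this j.
  j=8: (¬right ∧ ¬up) false.
No j in the window works → until fails.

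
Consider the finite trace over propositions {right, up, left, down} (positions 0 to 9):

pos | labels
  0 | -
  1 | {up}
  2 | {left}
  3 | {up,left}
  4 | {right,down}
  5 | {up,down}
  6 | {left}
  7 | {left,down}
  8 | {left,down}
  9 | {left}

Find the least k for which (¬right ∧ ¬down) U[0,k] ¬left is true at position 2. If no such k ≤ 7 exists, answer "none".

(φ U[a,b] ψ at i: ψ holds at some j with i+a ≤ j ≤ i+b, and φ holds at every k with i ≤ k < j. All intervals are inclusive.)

2

Need earliest j ≥ 2 with ¬left, and (¬right ∧ ¬down) at every k in [2,j-1].
  j=2: rhs fails.
  j=3: rhs fails.
  j=4: rhs holds; lhs holds on [2,3]. k = 2.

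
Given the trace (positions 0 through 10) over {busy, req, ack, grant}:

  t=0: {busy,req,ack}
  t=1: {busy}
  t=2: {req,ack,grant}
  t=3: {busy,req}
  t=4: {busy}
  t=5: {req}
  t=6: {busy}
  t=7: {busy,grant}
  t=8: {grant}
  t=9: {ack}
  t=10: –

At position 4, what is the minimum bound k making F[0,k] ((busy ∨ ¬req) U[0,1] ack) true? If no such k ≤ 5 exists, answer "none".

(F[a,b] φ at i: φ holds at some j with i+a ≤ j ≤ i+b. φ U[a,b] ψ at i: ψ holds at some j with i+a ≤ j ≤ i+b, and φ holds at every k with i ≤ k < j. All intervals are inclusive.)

Scan j = 4,5,… for ((busy ∨ ¬req) U[0,1] ack):
  j=4: fails
  j=5: fails
  j=6: fails
  j=7: fails
  j=8: holds
First hit at j=8, so smallest k = 8-4 = 4.

4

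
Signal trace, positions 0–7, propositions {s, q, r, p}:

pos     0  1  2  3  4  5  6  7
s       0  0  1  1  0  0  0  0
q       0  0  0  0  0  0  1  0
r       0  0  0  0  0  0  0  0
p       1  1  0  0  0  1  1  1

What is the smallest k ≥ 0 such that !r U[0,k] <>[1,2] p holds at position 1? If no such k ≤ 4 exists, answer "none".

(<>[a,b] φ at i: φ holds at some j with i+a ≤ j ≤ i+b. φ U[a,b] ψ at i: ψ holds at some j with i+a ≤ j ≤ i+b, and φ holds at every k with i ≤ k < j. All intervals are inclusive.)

2

Need earliest j ≥ 1 with <>[1,2] p, and !r at every k in [1,j-1].
  j=1: rhs fails.
  j=2: rhs fails.
  j=3: rhs holds; lhs holds on [1,2]. k = 2.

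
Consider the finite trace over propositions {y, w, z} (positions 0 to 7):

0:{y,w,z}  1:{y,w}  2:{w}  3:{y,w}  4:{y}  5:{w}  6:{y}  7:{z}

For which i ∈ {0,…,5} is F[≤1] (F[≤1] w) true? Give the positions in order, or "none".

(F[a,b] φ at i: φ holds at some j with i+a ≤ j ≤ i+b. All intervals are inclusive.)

Evaluate at each i in [0,5]:
  i=0: ✓ (witness j=0)
  i=1: ✓ (witness j=1)
  i=2: ✓ (witness j=2)
  i=3: ✓ (witness j=3)
  i=4: ✓ (witness j=4)
  i=5: ✓ (witness j=5)

0, 1, 2, 3, 4, 5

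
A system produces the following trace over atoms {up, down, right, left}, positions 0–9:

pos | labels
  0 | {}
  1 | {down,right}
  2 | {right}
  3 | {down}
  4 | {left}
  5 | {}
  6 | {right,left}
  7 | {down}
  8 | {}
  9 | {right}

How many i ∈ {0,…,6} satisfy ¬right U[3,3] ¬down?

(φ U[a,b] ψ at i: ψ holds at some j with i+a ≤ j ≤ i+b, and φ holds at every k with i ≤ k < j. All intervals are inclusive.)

Evaluate at each i in [0,6]:
  i=0: ✗ (no rhs in [3,3])
  i=1: ✗ (lhs fails at k=1 before rhs at j=4)
  i=2: ✗ (lhs fails at k=2 before rhs at j=5)
  i=3: ✓ (rhs at j=6; lhs holds on [3,5])
  i=4: ✗ (no rhs in [7,7])
  i=5: ✗ (lhs fails at k=6 before rhs at j=8)
  i=6: ✗ (lhs fails at k=6 before rhs at j=9)
Positions where it holds: {3} → 1.

1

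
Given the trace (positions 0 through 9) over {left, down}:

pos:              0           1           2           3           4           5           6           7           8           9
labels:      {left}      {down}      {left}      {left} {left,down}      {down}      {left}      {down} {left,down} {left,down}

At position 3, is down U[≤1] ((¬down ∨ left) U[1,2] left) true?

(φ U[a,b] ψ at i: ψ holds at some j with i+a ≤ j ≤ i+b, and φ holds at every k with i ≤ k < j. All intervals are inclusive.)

Holds

Need some j in [3,4] with ((¬down ∨ left) U[1,2] left), and down at every k in [3,j-1].
  j=3: ((¬down ∨ left) U[1,2] left) holds; no prefix to check → satisfied.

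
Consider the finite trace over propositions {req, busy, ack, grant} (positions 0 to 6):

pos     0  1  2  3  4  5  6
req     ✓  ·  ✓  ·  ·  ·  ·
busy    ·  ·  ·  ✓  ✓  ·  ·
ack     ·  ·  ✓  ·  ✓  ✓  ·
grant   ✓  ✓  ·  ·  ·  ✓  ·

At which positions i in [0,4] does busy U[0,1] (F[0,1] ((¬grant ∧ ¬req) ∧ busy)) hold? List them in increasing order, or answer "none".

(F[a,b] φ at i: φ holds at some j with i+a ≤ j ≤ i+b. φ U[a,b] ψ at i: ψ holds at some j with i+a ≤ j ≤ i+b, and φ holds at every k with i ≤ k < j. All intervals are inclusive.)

Evaluate at each i in [0,4]:
  i=0: ✗ (no rhs in [0,1])
  i=1: ✗ (lhs fails at k=1 before rhs at j=2)
  i=2: ✓ (rhs at j=2)
  i=3: ✓ (rhs at j=3)
  i=4: ✓ (rhs at j=4)

2, 3, 4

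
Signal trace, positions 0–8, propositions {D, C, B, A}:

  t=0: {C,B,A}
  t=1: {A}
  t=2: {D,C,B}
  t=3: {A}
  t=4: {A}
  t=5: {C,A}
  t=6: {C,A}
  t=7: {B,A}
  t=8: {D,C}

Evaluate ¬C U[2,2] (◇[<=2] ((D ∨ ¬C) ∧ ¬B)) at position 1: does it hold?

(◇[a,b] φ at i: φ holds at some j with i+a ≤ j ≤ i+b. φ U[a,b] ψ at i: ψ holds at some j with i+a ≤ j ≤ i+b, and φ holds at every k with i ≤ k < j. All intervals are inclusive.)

False

Need some j in [3,3] with ◇[<=2] ((D ∨ ¬C) ∧ ¬B), and ¬C at every k in [1,j-1].
  j=3: ◇[<=2] ((D ∨ ¬C) ∧ ¬B) holds, but ¬C fails at k=2 → not this j.
No j in the window works → until fails.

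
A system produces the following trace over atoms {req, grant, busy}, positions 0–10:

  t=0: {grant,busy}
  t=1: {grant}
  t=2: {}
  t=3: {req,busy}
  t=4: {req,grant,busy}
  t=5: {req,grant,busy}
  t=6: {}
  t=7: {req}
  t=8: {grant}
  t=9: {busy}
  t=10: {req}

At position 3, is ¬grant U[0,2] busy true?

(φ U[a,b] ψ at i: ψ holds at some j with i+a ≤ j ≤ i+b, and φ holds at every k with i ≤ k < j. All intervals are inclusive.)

Need some j in [3,5] with busy, and ¬grant at every k in [3,j-1].
  j=3: busy holds; no prefix to check → satisfied.

True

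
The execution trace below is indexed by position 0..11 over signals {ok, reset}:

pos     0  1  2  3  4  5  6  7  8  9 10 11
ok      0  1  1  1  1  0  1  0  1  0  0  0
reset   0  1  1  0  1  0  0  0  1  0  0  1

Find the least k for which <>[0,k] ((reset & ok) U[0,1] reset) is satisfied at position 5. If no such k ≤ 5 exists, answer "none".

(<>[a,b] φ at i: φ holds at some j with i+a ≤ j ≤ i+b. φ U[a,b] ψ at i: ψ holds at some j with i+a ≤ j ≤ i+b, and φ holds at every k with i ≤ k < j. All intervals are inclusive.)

Scan j = 5,6,… for ((reset & ok) U[0,1] reset):
  j=5: fails
  j=6: fails
  j=7: fails
  j=8: holds
First hit at j=8, so smallest k = 8-5 = 3.

3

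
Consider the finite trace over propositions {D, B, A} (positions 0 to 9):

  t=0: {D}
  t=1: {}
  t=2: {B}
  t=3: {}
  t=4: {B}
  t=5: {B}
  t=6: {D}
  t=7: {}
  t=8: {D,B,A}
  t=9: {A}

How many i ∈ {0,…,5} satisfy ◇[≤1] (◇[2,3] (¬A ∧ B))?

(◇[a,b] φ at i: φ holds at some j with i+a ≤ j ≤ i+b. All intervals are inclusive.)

4

Evaluate at each i in [0,5]:
  i=0: ✓ (witness j=0)
  i=1: ✓ (witness j=1)
  i=2: ✓ (witness j=2)
  i=3: ✓ (witness j=3)
  i=4: ✗ (none in [4,5])
  i=5: ✗ (none in [5,6])
Positions where it holds: {0, 1, 2, 3} → 4.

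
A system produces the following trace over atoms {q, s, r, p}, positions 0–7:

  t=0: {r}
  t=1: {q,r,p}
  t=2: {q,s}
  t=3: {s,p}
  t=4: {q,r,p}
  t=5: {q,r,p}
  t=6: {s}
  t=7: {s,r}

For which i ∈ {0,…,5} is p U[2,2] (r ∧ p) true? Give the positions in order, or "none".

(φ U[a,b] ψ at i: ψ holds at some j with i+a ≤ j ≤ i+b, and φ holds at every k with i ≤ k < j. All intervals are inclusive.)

Evaluate at each i in [0,5]:
  i=0: ✗ (no rhs in [2,2])
  i=1: ✗ (no rhs in [3,3])
  i=2: ✗ (lhs fails at k=2 before rhs at j=4)
  i=3: ✓ (rhs at j=5; lhs holds on [3,4])
  i=4: ✗ (no rhs in [6,6])
  i=5: ✗ (no rhs in [7,7])

3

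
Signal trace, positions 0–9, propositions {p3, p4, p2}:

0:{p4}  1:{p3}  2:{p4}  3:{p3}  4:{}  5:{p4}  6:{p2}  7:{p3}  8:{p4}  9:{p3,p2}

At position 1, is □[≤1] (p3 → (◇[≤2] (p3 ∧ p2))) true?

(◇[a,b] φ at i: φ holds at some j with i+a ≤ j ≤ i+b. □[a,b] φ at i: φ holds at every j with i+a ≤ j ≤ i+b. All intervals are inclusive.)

No

Check (p3 → (◇[≤2] (p3 ∧ p2))) at every j in [1,2]:
  j=1: antecedent true; consequent fails (none in [1,3]) → ✗
  j=2: antecedent false → ✓
Fails at j=1 → formula fails.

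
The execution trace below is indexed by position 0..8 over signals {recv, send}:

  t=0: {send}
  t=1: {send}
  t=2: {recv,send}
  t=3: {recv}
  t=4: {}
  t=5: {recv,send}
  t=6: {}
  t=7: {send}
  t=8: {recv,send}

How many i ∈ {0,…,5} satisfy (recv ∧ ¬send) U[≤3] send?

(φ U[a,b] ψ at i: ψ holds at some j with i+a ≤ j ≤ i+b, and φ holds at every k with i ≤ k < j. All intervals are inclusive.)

4

Evaluate at each i in [0,5]:
  i=0: ✓ (rhs at j=0)
  i=1: ✓ (rhs at j=1)
  i=2: ✓ (rhs at j=2)
  i=3: ✗ (lhs fails at k=4 before rhs at j=5)
  i=4: ✗ (lhs fails at k=4 before rhs at j=5)
  i=5: ✓ (rhs at j=5)
Positions where it holds: {0, 1, 2, 5} → 4.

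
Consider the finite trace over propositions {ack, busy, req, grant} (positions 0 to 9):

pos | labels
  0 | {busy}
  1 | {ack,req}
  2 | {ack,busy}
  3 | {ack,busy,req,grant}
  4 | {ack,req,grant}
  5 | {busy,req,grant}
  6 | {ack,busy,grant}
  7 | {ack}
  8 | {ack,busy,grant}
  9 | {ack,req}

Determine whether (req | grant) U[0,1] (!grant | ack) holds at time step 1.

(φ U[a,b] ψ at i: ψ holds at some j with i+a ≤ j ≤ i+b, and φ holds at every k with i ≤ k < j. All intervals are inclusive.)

Holds

Need some j in [1,2] with (!grant | ack), and (req | grant) at every k in [1,j-1].
  j=1: (!grant | ack) holds; no prefix to check → satisfied.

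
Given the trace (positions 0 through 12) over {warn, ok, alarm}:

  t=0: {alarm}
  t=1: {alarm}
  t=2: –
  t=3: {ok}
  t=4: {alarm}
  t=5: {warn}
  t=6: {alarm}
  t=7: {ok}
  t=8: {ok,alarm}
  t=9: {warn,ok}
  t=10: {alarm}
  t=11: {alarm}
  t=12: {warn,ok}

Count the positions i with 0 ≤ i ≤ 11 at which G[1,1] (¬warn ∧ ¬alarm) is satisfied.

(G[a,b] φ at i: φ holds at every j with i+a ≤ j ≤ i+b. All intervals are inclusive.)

Evaluate at each i in [0,11]:
  i=0: ✗ (fails at j=1)
  i=1: ✓ (all of [2,2])
  i=2: ✓ (all of [3,3])
  i=3: ✗ (fails at j=4)
  i=4: ✗ (fails at j=5)
  i=5: ✗ (fails at j=6)
  i=6: ✓ (all of [7,7])
  i=7: ✗ (fails at j=8)
  i=8: ✗ (fails at j=9)
  i=9: ✗ (fails at j=10)
  i=10: ✗ (fails at j=11)
  i=11: ✗ (fails at j=12)
Positions where it holds: {1, 2, 6} → 3.

3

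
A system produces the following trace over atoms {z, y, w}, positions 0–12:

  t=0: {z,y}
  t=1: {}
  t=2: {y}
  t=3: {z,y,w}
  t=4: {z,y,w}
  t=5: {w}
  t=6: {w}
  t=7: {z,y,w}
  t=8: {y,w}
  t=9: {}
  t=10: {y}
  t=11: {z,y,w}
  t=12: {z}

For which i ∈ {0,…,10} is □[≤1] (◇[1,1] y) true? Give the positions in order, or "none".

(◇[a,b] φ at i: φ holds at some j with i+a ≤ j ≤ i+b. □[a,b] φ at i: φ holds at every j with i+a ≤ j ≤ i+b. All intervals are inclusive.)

1, 2, 6, 9

Evaluate at each i in [0,10]:
  i=0: ✗ (fails at j=0)
  i=1: ✓ (all of [1,2])
  i=2: ✓ (all of [2,3])
  i=3: ✗ (fails at j=4)
  i=4: ✗ (fails at j=4)
  i=5: ✗ (fails at j=5)
  i=6: ✓ (all of [6,7])
  i=7: ✗ (fails at j=8)
  i=8: ✗ (fails at j=8)
  i=9: ✓ (all of [9,10])
  i=10: ✗ (fails at j=11)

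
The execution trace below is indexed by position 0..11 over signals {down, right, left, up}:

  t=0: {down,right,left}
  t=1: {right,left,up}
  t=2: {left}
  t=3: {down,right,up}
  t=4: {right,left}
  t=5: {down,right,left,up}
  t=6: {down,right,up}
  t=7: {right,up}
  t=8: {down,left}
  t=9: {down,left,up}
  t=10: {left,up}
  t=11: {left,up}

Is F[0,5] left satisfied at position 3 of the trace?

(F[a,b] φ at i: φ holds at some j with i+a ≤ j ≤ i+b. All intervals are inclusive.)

Check left at each j in [3,8]:
  j=3: false
  j=4: true
  j=5: true
  j=6: false
  j=7: false
  j=8: true
Found at j=4 → formula holds.

Yes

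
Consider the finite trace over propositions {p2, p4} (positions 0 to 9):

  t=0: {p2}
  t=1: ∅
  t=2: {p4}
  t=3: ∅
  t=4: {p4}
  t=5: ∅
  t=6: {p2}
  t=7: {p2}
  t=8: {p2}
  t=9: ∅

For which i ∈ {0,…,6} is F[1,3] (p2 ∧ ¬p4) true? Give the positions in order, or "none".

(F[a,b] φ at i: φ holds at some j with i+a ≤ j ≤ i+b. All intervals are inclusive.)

Evaluate at each i in [0,6]:
  i=0: ✗ (none in [1,3])
  i=1: ✗ (none in [2,4])
  i=2: ✗ (none in [3,5])
  i=3: ✓ (witness j=6)
  i=4: ✓ (witness j=6)
  i=5: ✓ (witness j=6)
  i=6: ✓ (witness j=7)

3, 4, 5, 6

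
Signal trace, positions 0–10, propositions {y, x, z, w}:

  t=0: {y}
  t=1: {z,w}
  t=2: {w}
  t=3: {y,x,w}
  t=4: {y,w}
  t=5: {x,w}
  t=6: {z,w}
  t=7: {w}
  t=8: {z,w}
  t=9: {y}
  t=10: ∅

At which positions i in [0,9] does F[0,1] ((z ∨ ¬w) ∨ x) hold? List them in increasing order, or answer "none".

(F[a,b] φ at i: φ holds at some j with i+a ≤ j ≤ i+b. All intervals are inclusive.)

Evaluate at each i in [0,9]:
  i=0: ✓ (witness j=0)
  i=1: ✓ (witness j=1)
  i=2: ✓ (witness j=3)
  i=3: ✓ (witness j=3)
  i=4: ✓ (witness j=5)
  i=5: ✓ (witness j=5)
  i=6: ✓ (witness j=6)
  i=7: ✓ (witness j=8)
  i=8: ✓ (witness j=8)
  i=9: ✓ (witness j=9)

0, 1, 2, 3, 4, 5, 6, 7, 8, 9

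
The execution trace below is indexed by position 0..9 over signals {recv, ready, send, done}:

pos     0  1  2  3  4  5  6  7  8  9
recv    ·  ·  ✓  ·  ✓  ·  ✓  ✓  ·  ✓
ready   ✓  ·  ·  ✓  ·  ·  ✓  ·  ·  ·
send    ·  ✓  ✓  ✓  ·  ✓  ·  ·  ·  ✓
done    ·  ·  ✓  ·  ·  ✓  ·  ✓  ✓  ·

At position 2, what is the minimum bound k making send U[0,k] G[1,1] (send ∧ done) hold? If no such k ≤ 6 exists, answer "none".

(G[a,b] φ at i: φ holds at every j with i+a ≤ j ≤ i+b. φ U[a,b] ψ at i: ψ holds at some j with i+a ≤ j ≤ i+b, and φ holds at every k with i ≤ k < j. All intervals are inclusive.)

Need earliest j ≥ 2 with G[1,1] (send ∧ done), and send at every k in [2,j-1].
  j=2: rhs fails.
  j=3: rhs fails.
  j=4: rhs holds; lhs holds on [2,3]. k = 2.

2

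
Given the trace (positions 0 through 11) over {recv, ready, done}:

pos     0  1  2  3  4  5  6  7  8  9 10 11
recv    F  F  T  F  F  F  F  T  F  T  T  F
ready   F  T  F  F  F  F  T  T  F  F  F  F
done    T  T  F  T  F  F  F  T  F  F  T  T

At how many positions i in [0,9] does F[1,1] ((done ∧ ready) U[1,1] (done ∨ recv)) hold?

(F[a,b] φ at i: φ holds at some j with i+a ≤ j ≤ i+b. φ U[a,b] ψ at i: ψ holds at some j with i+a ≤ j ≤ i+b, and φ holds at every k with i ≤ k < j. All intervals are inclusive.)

Evaluate at each i in [0,9]:
  i=0: ✓ (witness j=1)
  i=1: ✗ (none in [2,2])
  i=2: ✗ (none in [3,3])
  i=3: ✗ (none in [4,4])
  i=4: ✗ (none in [5,5])
  i=5: ✗ (none in [6,6])
  i=6: ✗ (none in [7,7])
  i=7: ✗ (none in [8,8])
  i=8: ✗ (none in [9,9])
  i=9: ✗ (none in [10,10])
Positions where it holds: {0} → 1.

1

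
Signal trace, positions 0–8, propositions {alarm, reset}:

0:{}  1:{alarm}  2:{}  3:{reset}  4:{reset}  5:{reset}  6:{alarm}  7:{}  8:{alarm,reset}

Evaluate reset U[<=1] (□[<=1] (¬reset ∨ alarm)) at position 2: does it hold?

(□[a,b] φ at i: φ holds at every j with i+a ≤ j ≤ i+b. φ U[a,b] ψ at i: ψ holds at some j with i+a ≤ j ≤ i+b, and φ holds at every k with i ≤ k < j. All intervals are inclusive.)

No

Need some j in [2,3] with □[<=1] (¬reset ∨ alarm), and reset at every k in [2,j-1].
  j=2: □[<=1] (¬reset ∨ alarm) — fails at 3.
  j=3: □[<=1] (¬reset ∨ alarm) — fails at 3.
No j in the window works → until fails.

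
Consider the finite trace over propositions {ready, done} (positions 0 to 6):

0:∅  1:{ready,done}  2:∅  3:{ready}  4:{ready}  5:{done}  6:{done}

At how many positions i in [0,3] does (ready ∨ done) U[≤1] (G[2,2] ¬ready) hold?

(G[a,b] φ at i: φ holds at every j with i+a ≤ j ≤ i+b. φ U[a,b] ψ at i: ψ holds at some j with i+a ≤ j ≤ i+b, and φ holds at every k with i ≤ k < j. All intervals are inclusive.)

2

Evaluate at each i in [0,3]:
  i=0: ✓ (rhs at j=0)
  i=1: ✗ (no rhs in [1,2])
  i=2: ✗ (lhs fails at k=2 before rhs at j=3)
  i=3: ✓ (rhs at j=3)
Positions where it holds: {0, 3} → 2.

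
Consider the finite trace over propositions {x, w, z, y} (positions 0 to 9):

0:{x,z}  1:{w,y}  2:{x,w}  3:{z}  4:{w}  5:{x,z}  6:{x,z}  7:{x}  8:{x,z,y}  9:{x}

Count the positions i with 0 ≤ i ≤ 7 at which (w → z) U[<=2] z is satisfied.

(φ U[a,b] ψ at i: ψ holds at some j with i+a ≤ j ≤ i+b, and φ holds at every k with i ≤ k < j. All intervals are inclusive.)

5

Evaluate at each i in [0,7]:
  i=0: ✓ (rhs at j=0)
  i=1: ✗ (lhs fails at k=1 before rhs at j=3)
  i=2: ✗ (lhs fails at k=2 before rhs at j=3)
  i=3: ✓ (rhs at j=3)
  i=4: ✗ (lhs fails at k=4 before rhs at j=5)
  i=5: ✓ (rhs at j=5)
  i=6: ✓ (rhs at j=6)
  i=7: ✓ (rhs at j=8; lhs holds on [7,7])
Positions where it holds: {0, 3, 5, 6, 7} → 5.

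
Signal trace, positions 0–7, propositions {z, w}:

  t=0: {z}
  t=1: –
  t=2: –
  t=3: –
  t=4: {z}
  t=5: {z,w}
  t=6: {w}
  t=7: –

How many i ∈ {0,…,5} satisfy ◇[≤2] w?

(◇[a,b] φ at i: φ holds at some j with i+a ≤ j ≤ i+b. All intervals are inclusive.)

Evaluate at each i in [0,5]:
  i=0: ✗ (none in [0,2])
  i=1: ✗ (none in [1,3])
  i=2: ✗ (none in [2,4])
  i=3: ✓ (witness j=5)
  i=4: ✓ (witness j=5)
  i=5: ✓ (witness j=5)
Positions where it holds: {3, 4, 5} → 3.

3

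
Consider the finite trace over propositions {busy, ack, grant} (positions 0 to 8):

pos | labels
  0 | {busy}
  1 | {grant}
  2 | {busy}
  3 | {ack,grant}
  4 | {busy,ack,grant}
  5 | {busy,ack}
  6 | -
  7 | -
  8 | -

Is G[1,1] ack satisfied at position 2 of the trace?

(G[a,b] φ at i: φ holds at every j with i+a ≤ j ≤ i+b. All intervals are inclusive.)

True

Check ack at every j in [3,3]:
  j=3: true
All positions satisfy it → formula holds.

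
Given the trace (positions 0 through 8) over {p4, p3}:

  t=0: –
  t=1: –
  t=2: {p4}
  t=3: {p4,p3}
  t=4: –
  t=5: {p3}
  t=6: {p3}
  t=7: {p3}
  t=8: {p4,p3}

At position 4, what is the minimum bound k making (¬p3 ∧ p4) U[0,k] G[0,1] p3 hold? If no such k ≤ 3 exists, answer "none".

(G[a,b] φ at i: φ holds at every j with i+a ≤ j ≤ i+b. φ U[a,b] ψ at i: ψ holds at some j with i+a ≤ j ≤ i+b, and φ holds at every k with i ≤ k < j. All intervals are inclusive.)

Need earliest j ≥ 4 with G[0,1] p3, and (¬p3 ∧ p4) at every k in [4,j-1].
  j=4: rhs fails.
  j=5: rhs holds but lhs fails at k=4.
  j=6: rhs holds but lhs fails at k=4.
  j=7: rhs holds but lhs fails at k=4.
No witness within the range → none.

none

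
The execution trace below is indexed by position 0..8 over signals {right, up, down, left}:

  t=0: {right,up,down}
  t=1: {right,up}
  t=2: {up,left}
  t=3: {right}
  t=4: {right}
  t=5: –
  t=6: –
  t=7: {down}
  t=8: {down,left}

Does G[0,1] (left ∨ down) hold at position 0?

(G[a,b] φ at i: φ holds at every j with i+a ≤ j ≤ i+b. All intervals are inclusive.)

Check (left ∨ down) at every j in [0,1]:
  j=0: true
  j=1: false
Fails at j=1 → formula fails.

False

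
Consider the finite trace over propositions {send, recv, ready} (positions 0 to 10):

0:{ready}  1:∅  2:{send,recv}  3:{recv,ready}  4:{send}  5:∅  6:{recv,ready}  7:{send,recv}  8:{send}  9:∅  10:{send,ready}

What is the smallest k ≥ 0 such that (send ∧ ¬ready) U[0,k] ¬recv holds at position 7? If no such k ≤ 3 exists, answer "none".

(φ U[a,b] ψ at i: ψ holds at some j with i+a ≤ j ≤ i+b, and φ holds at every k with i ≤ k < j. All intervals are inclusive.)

1

Need earliest j ≥ 7 with ¬recv, and (send ∧ ¬ready) at every k in [7,j-1].
  j=7: rhs fails.
  j=8: rhs holds; lhs holds on [7,7]. k = 1.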